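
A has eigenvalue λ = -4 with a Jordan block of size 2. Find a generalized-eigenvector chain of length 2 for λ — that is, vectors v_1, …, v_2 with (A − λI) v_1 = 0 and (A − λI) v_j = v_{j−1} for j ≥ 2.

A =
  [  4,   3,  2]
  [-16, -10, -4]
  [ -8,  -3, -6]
A Jordan chain for λ = -4 of length 2:
v_1 = (8, -16, -8)ᵀ
v_2 = (1, 0, 0)ᵀ

Let N = A − (-4)·I. We want v_2 with N^2 v_2 = 0 but N^1 v_2 ≠ 0; then v_{j-1} := N · v_j for j = 2, …, 2.

Pick v_2 = (1, 0, 0)ᵀ.
Then v_1 = N · v_2 = (8, -16, -8)ᵀ.

Sanity check: (A − (-4)·I) v_1 = (0, 0, 0)ᵀ = 0. ✓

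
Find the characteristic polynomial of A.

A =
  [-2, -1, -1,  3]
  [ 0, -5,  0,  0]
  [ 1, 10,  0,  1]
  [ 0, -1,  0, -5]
x^4 + 12*x^3 + 46*x^2 + 60*x + 25

Expanding det(x·I − A) (e.g. by cofactor expansion or by noting that A is similar to its Jordan form J, which has the same characteristic polynomial as A) gives
  χ_A(x) = x^4 + 12*x^3 + 46*x^2 + 60*x + 25
which factors as (x + 1)^2*(x + 5)^2. The eigenvalues (with algebraic multiplicities) are λ = -5 with multiplicity 2, λ = -1 with multiplicity 2.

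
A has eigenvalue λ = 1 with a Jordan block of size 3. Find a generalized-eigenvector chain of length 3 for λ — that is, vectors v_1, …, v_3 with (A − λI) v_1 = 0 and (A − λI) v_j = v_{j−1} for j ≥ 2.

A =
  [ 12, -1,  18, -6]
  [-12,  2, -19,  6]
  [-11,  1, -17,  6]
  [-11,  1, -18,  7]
A Jordan chain for λ = 1 of length 3:
v_1 = (1, -1, -1, -1)ᵀ
v_2 = (11, -12, -11, -11)ᵀ
v_3 = (1, 0, 0, 0)ᵀ

Let N = A − (1)·I. We want v_3 with N^3 v_3 = 0 but N^2 v_3 ≠ 0; then v_{j-1} := N · v_j for j = 3, …, 2.

Pick v_3 = (1, 0, 0, 0)ᵀ.
Then v_2 = N · v_3 = (11, -12, -11, -11)ᵀ.
Then v_1 = N · v_2 = (1, -1, -1, -1)ᵀ.

Sanity check: (A − (1)·I) v_1 = (0, 0, 0, 0)ᵀ = 0. ✓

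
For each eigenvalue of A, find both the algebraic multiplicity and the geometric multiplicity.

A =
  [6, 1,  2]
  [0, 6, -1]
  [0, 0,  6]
λ = 6: alg = 3, geom = 1

Step 1 — factor the characteristic polynomial to read off the algebraic multiplicities:
  χ_A(x) = (x - 6)^3

Step 2 — compute geometric multiplicities via the rank-nullity identity g(λ) = n − rank(A − λI):
  rank(A − (6)·I) = 2, so dim ker(A − (6)·I) = n − 2 = 1

Summary:
  λ = 6: algebraic multiplicity = 3, geometric multiplicity = 1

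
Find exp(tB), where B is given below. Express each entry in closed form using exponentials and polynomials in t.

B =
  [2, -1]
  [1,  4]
e^{tB} =
  [-t*exp(3*t) + exp(3*t), -t*exp(3*t)]
  [t*exp(3*t), t*exp(3*t) + exp(3*t)]

Strategy: write B = P · J · P⁻¹ where J is a Jordan canonical form, so e^{tB} = P · e^{tJ} · P⁻¹, and e^{tJ} can be computed block-by-block.

B has Jordan form
J =
  [3, 1]
  [0, 3]
(up to reordering of blocks).

Per-block formulas:
  For a 2×2 Jordan block J_2(3): exp(t · J_2(3)) = e^(3t)·(I + t·N), where N is the 2×2 nilpotent shift.

After assembling e^{tJ} and conjugating by P, we get:

e^{tB} =
  [-t*exp(3*t) + exp(3*t), -t*exp(3*t)]
  [t*exp(3*t), t*exp(3*t) + exp(3*t)]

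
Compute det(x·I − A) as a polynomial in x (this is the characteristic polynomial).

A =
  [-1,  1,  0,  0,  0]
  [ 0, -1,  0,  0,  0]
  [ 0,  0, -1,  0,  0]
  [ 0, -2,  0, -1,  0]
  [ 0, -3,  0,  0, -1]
x^5 + 5*x^4 + 10*x^3 + 10*x^2 + 5*x + 1

Expanding det(x·I − A) (e.g. by cofactor expansion or by noting that A is similar to its Jordan form J, which has the same characteristic polynomial as A) gives
  χ_A(x) = x^5 + 5*x^4 + 10*x^3 + 10*x^2 + 5*x + 1
which factors as (x + 1)^5. The eigenvalues (with algebraic multiplicities) are λ = -1 with multiplicity 5.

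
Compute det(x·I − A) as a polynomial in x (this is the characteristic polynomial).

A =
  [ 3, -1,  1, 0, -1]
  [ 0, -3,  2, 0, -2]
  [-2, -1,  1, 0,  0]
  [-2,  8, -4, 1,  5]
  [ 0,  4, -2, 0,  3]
x^5 - 5*x^4 + 10*x^3 - 10*x^2 + 5*x - 1

Expanding det(x·I − A) (e.g. by cofactor expansion or by noting that A is similar to its Jordan form J, which has the same characteristic polynomial as A) gives
  χ_A(x) = x^5 - 5*x^4 + 10*x^3 - 10*x^2 + 5*x - 1
which factors as (x - 1)^5. The eigenvalues (with algebraic multiplicities) are λ = 1 with multiplicity 5.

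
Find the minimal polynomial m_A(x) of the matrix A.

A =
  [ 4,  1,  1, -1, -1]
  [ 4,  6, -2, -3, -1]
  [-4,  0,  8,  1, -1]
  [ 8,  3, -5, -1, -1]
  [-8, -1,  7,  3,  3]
x^2 - 8*x + 16

The characteristic polynomial is χ_A(x) = (x - 4)^5, so the eigenvalues are known. The minimal polynomial is
  m_A(x) = Π_λ (x − λ)^{k_λ}
where k_λ is the size of the *largest* Jordan block for λ (equivalently, the smallest k with (A − λI)^k v = 0 for every generalised eigenvector v of λ).

  λ = 4: largest Jordan block has size 2, contributing (x − 4)^2

So m_A(x) = (x - 4)^2 = x^2 - 8*x + 16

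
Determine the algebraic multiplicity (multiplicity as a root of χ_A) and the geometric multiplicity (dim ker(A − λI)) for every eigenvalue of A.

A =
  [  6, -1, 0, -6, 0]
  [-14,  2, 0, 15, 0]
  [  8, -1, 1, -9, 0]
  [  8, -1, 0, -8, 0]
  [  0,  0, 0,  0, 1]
λ = -2: alg = 1, geom = 1; λ = 1: alg = 4, geom = 3

Step 1 — factor the characteristic polynomial to read off the algebraic multiplicities:
  χ_A(x) = (x - 1)^4*(x + 2)

Step 2 — compute geometric multiplicities via the rank-nullity identity g(λ) = n − rank(A − λI):
  rank(A − (-2)·I) = 4, so dim ker(A − (-2)·I) = n − 4 = 1
  rank(A − (1)·I) = 2, so dim ker(A − (1)·I) = n − 2 = 3

Summary:
  λ = -2: algebraic multiplicity = 1, geometric multiplicity = 1
  λ = 1: algebraic multiplicity = 4, geometric multiplicity = 3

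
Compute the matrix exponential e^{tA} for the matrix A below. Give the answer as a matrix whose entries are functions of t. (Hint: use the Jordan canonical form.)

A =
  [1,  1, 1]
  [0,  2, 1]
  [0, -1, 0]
e^{tA} =
  [exp(t), t*exp(t), t*exp(t)]
  [0, t*exp(t) + exp(t), t*exp(t)]
  [0, -t*exp(t), -t*exp(t) + exp(t)]

Strategy: write A = P · J · P⁻¹ where J is a Jordan canonical form, so e^{tA} = P · e^{tJ} · P⁻¹, and e^{tJ} can be computed block-by-block.

A has Jordan form
J =
  [1, 1, 0]
  [0, 1, 0]
  [0, 0, 1]
(up to reordering of blocks).

Per-block formulas:
  For a 1×1 block at λ = 1: exp(t · [1]) = [e^(1t)].
  For a 2×2 Jordan block J_2(1): exp(t · J_2(1)) = e^(1t)·(I + t·N), where N is the 2×2 nilpotent shift.

After assembling e^{tJ} and conjugating by P, we get:

e^{tA} =
  [exp(t), t*exp(t), t*exp(t)]
  [0, t*exp(t) + exp(t), t*exp(t)]
  [0, -t*exp(t), -t*exp(t) + exp(t)]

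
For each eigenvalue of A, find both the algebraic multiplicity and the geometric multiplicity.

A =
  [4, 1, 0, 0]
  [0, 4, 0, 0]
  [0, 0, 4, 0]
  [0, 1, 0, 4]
λ = 4: alg = 4, geom = 3

Step 1 — factor the characteristic polynomial to read off the algebraic multiplicities:
  χ_A(x) = (x - 4)^4

Step 2 — compute geometric multiplicities via the rank-nullity identity g(λ) = n − rank(A − λI):
  rank(A − (4)·I) = 1, so dim ker(A − (4)·I) = n − 1 = 3

Summary:
  λ = 4: algebraic multiplicity = 4, geometric multiplicity = 3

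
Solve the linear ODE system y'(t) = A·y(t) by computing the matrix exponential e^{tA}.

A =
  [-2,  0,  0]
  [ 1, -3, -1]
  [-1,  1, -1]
e^{tA} =
  [exp(-2*t), 0, 0]
  [t*exp(-2*t), -t*exp(-2*t) + exp(-2*t), -t*exp(-2*t)]
  [-t*exp(-2*t), t*exp(-2*t), t*exp(-2*t) + exp(-2*t)]

Strategy: write A = P · J · P⁻¹ where J is a Jordan canonical form, so e^{tA} = P · e^{tJ} · P⁻¹, and e^{tJ} can be computed block-by-block.

A has Jordan form
J =
  [-2,  1,  0]
  [ 0, -2,  0]
  [ 0,  0, -2]
(up to reordering of blocks).

Per-block formulas:
  For a 1×1 block at λ = -2: exp(t · [-2]) = [e^(-2t)].
  For a 2×2 Jordan block J_2(-2): exp(t · J_2(-2)) = e^(-2t)·(I + t·N), where N is the 2×2 nilpotent shift.

After assembling e^{tJ} and conjugating by P, we get:

e^{tA} =
  [exp(-2*t), 0, 0]
  [t*exp(-2*t), -t*exp(-2*t) + exp(-2*t), -t*exp(-2*t)]
  [-t*exp(-2*t), t*exp(-2*t), t*exp(-2*t) + exp(-2*t)]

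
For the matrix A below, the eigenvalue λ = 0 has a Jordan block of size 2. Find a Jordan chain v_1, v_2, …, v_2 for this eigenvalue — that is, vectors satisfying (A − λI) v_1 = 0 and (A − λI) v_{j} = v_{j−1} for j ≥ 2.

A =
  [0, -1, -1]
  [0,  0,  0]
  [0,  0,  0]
A Jordan chain for λ = 0 of length 2:
v_1 = (-1, 0, 0)ᵀ
v_2 = (0, 1, 0)ᵀ

Let N = A − (0)·I. We want v_2 with N^2 v_2 = 0 but N^1 v_2 ≠ 0; then v_{j-1} := N · v_j for j = 2, …, 2.

Pick v_2 = (0, 1, 0)ᵀ.
Then v_1 = N · v_2 = (-1, 0, 0)ᵀ.

Sanity check: (A − (0)·I) v_1 = (0, 0, 0)ᵀ = 0. ✓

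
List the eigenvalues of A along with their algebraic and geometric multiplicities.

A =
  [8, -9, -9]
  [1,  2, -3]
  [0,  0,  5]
λ = 5: alg = 3, geom = 2

Step 1 — factor the characteristic polynomial to read off the algebraic multiplicities:
  χ_A(x) = (x - 5)^3

Step 2 — compute geometric multiplicities via the rank-nullity identity g(λ) = n − rank(A − λI):
  rank(A − (5)·I) = 1, so dim ker(A − (5)·I) = n − 1 = 2

Summary:
  λ = 5: algebraic multiplicity = 3, geometric multiplicity = 2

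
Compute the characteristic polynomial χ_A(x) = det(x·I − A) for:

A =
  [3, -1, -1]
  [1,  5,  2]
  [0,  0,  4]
x^3 - 12*x^2 + 48*x - 64

Expanding det(x·I − A) (e.g. by cofactor expansion or by noting that A is similar to its Jordan form J, which has the same characteristic polynomial as A) gives
  χ_A(x) = x^3 - 12*x^2 + 48*x - 64
which factors as (x - 4)^3. The eigenvalues (with algebraic multiplicities) are λ = 4 with multiplicity 3.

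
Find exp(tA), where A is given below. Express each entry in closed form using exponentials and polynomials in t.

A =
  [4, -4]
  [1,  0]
e^{tA} =
  [2*t*exp(2*t) + exp(2*t), -4*t*exp(2*t)]
  [t*exp(2*t), -2*t*exp(2*t) + exp(2*t)]

Strategy: write A = P · J · P⁻¹ where J is a Jordan canonical form, so e^{tA} = P · e^{tJ} · P⁻¹, and e^{tJ} can be computed block-by-block.

A has Jordan form
J =
  [2, 1]
  [0, 2]
(up to reordering of blocks).

Per-block formulas:
  For a 2×2 Jordan block J_2(2): exp(t · J_2(2)) = e^(2t)·(I + t·N), where N is the 2×2 nilpotent shift.

After assembling e^{tJ} and conjugating by P, we get:

e^{tA} =
  [2*t*exp(2*t) + exp(2*t), -4*t*exp(2*t)]
  [t*exp(2*t), -2*t*exp(2*t) + exp(2*t)]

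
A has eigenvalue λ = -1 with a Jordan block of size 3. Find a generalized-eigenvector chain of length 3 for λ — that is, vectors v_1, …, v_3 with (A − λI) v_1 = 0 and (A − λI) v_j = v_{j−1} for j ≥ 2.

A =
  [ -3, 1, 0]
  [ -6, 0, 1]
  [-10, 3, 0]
A Jordan chain for λ = -1 of length 3:
v_1 = (-2, -4, -8)ᵀ
v_2 = (-2, -6, -10)ᵀ
v_3 = (1, 0, 0)ᵀ

Let N = A − (-1)·I. We want v_3 with N^3 v_3 = 0 but N^2 v_3 ≠ 0; then v_{j-1} := N · v_j for j = 3, …, 2.

Pick v_3 = (1, 0, 0)ᵀ.
Then v_2 = N · v_3 = (-2, -6, -10)ᵀ.
Then v_1 = N · v_2 = (-2, -4, -8)ᵀ.

Sanity check: (A − (-1)·I) v_1 = (0, 0, 0)ᵀ = 0. ✓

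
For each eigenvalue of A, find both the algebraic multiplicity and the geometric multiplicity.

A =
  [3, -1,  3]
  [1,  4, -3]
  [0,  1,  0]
λ = 2: alg = 2, geom = 1; λ = 3: alg = 1, geom = 1

Step 1 — factor the characteristic polynomial to read off the algebraic multiplicities:
  χ_A(x) = (x - 3)*(x - 2)^2

Step 2 — compute geometric multiplicities via the rank-nullity identity g(λ) = n − rank(A − λI):
  rank(A − (2)·I) = 2, so dim ker(A − (2)·I) = n − 2 = 1
  rank(A − (3)·I) = 2, so dim ker(A − (3)·I) = n − 2 = 1

Summary:
  λ = 2: algebraic multiplicity = 2, geometric multiplicity = 1
  λ = 3: algebraic multiplicity = 1, geometric multiplicity = 1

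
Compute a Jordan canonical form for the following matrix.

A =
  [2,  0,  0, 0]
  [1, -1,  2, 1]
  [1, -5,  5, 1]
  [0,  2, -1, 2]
J_3(2) ⊕ J_1(2)

The characteristic polynomial is
  det(x·I − A) = x^4 - 8*x^3 + 24*x^2 - 32*x + 16 = (x - 2)^4

Eigenvalues and multiplicities (the geometric multiplicity of λ is n − rank(A − λI), which equals the number of Jordan blocks for λ):
  λ = 2: algebraic multiplicity = 4, geometric multiplicity = 2

Determining the block sizes for each eigenvalue:
  λ = 2: with am = 4 and gm = 2, the partition is not yet determined (e.g. several partitions of 4 into 2 parts exist). Let N = A − (2)·I. Computing rank(N^1) = 2, rank(N^2) = 1, rank(N^3) = 0; the number of blocks of size ≥ j is rank(N^{j−1}) − rank(N^j), giving [2, 1, 1]. So we have 1 block(s) of size 3, 1 block(s) of size 1 → block sizes [3, 1]

Assembling the blocks gives a Jordan form
J =
  [2, 1, 0, 0]
  [0, 2, 1, 0]
  [0, 0, 2, 0]
  [0, 0, 0, 2]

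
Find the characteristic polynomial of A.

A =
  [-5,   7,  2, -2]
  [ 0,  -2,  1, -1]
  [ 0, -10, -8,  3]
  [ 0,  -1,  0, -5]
x^4 + 20*x^3 + 150*x^2 + 500*x + 625

Expanding det(x·I − A) (e.g. by cofactor expansion or by noting that A is similar to its Jordan form J, which has the same characteristic polynomial as A) gives
  χ_A(x) = x^4 + 20*x^3 + 150*x^2 + 500*x + 625
which factors as (x + 5)^4. The eigenvalues (with algebraic multiplicities) are λ = -5 with multiplicity 4.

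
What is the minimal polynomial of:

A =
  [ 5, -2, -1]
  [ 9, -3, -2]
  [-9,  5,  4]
x^3 - 6*x^2 + 12*x - 8

The characteristic polynomial is χ_A(x) = (x - 2)^3, so the eigenvalues are known. The minimal polynomial is
  m_A(x) = Π_λ (x − λ)^{k_λ}
where k_λ is the size of the *largest* Jordan block for λ (equivalently, the smallest k with (A − λI)^k v = 0 for every generalised eigenvector v of λ).

  λ = 2: largest Jordan block has size 3, contributing (x − 2)^3

So m_A(x) = (x - 2)^3 = x^3 - 6*x^2 + 12*x - 8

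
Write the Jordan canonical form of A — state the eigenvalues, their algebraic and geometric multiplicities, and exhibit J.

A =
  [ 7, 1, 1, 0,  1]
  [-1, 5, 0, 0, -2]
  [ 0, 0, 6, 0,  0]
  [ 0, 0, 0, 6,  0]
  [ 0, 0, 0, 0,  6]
J_3(6) ⊕ J_1(6) ⊕ J_1(6)

The characteristic polynomial is
  det(x·I − A) = x^5 - 30*x^4 + 360*x^3 - 2160*x^2 + 6480*x - 7776 = (x - 6)^5

Eigenvalues and multiplicities (the geometric multiplicity of λ is n − rank(A − λI), which equals the number of Jordan blocks for λ):
  λ = 6: algebraic multiplicity = 5, geometric multiplicity = 3

Determining the block sizes for each eigenvalue:
  λ = 6: with am = 5 and gm = 3, the partition is not yet determined (e.g. several partitions of 5 into 3 parts exist). Let N = A − (6)·I. Computing rank(N^1) = 2, rank(N^2) = 1, rank(N^3) = 0; the number of blocks of size ≥ j is rank(N^{j−1}) − rank(N^j), giving [3, 1, 1]. So we have 1 block(s) of size 3, 2 block(s) of size 1 → block sizes [3, 1, 1]

Assembling the blocks gives a Jordan form
J =
  [6, 1, 0, 0, 0]
  [0, 6, 1, 0, 0]
  [0, 0, 6, 0, 0]
  [0, 0, 0, 6, 0]
  [0, 0, 0, 0, 6]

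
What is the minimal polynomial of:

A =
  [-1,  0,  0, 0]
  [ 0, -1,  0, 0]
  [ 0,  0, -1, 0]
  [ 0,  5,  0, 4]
x^2 - 3*x - 4

The characteristic polynomial is χ_A(x) = (x - 4)*(x + 1)^3, so the eigenvalues are known. The minimal polynomial is
  m_A(x) = Π_λ (x − λ)^{k_λ}
where k_λ is the size of the *largest* Jordan block for λ (equivalently, the smallest k with (A − λI)^k v = 0 for every generalised eigenvector v of λ).

  λ = -1: largest Jordan block has size 1, contributing (x + 1)
  λ = 4: largest Jordan block has size 1, contributing (x − 4)

So m_A(x) = (x - 4)*(x + 1) = x^2 - 3*x - 4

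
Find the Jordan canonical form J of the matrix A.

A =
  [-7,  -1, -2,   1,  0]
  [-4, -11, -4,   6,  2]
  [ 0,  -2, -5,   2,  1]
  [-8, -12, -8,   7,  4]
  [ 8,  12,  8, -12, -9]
J_2(-5) ⊕ J_2(-5) ⊕ J_1(-5)

The characteristic polynomial is
  det(x·I − A) = x^5 + 25*x^4 + 250*x^3 + 1250*x^2 + 3125*x + 3125 = (x + 5)^5

Eigenvalues and multiplicities (the geometric multiplicity of λ is n − rank(A − λI), which equals the number of Jordan blocks for λ):
  λ = -5: algebraic multiplicity = 5, geometric multiplicity = 3

Determining the block sizes for each eigenvalue:
  λ = -5: with am = 5 and gm = 3, the partition is not yet determined (e.g. several partitions of 5 into 3 parts exist). Let N = A − (-5)·I. Computing rank(N^1) = 2, rank(N^2) = 0; the number of blocks of size ≥ j is rank(N^{j−1}) − rank(N^j), giving [3, 2]. So we have 2 block(s) of size 2, 1 block(s) of size 1 → block sizes [2, 2, 1]

Assembling the blocks gives a Jordan form
J =
  [-5,  1,  0,  0,  0]
  [ 0, -5,  0,  0,  0]
  [ 0,  0, -5,  1,  0]
  [ 0,  0,  0, -5,  0]
  [ 0,  0,  0,  0, -5]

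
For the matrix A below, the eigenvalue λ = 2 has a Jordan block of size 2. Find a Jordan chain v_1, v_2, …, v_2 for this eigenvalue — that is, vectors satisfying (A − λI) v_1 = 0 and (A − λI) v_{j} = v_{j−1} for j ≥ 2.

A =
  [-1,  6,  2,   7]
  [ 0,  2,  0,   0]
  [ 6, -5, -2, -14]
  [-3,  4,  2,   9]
A Jordan chain for λ = 2 of length 2:
v_1 = (-3, 0, 6, -3)ᵀ
v_2 = (1, 0, 0, 0)ᵀ

Let N = A − (2)·I. We want v_2 with N^2 v_2 = 0 but N^1 v_2 ≠ 0; then v_{j-1} := N · v_j for j = 2, …, 2.

Pick v_2 = (1, 0, 0, 0)ᵀ.
Then v_1 = N · v_2 = (-3, 0, 6, -3)ᵀ.

Sanity check: (A − (2)·I) v_1 = (0, 0, 0, 0)ᵀ = 0. ✓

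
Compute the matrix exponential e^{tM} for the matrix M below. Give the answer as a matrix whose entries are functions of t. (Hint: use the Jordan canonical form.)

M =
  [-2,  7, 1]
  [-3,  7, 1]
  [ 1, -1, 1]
e^{tM} =
  [-2*t^2*exp(2*t) - 4*t*exp(2*t) + exp(2*t), 3*t^2*exp(2*t) + 7*t*exp(2*t), t^2*exp(2*t) + t*exp(2*t)]
  [-t^2*exp(2*t) - 3*t*exp(2*t), 3*t^2*exp(2*t)/2 + 5*t*exp(2*t) + exp(2*t), t^2*exp(2*t)/2 + t*exp(2*t)]
  [-t^2*exp(2*t) + t*exp(2*t), 3*t^2*exp(2*t)/2 - t*exp(2*t), t^2*exp(2*t)/2 - t*exp(2*t) + exp(2*t)]

Strategy: write M = P · J · P⁻¹ where J is a Jordan canonical form, so e^{tM} = P · e^{tJ} · P⁻¹, and e^{tJ} can be computed block-by-block.

M has Jordan form
J =
  [2, 1, 0]
  [0, 2, 1]
  [0, 0, 2]
(up to reordering of blocks).

Per-block formulas:
  For a 3×3 Jordan block J_3(2): exp(t · J_3(2)) = e^(2t)·(I + t·N + (t^2/2)·N^2), where N is the 3×3 nilpotent shift.

After assembling e^{tJ} and conjugating by P, we get:

e^{tM} =
  [-2*t^2*exp(2*t) - 4*t*exp(2*t) + exp(2*t), 3*t^2*exp(2*t) + 7*t*exp(2*t), t^2*exp(2*t) + t*exp(2*t)]
  [-t^2*exp(2*t) - 3*t*exp(2*t), 3*t^2*exp(2*t)/2 + 5*t*exp(2*t) + exp(2*t), t^2*exp(2*t)/2 + t*exp(2*t)]
  [-t^2*exp(2*t) + t*exp(2*t), 3*t^2*exp(2*t)/2 - t*exp(2*t), t^2*exp(2*t)/2 - t*exp(2*t) + exp(2*t)]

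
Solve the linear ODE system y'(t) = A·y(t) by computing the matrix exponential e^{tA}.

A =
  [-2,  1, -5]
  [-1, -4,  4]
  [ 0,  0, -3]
e^{tA} =
  [t*exp(-3*t) + exp(-3*t), t*exp(-3*t), -t^2*exp(-3*t)/2 - 5*t*exp(-3*t)]
  [-t*exp(-3*t), -t*exp(-3*t) + exp(-3*t), t^2*exp(-3*t)/2 + 4*t*exp(-3*t)]
  [0, 0, exp(-3*t)]

Strategy: write A = P · J · P⁻¹ where J is a Jordan canonical form, so e^{tA} = P · e^{tJ} · P⁻¹, and e^{tJ} can be computed block-by-block.

A has Jordan form
J =
  [-3,  1,  0]
  [ 0, -3,  1]
  [ 0,  0, -3]
(up to reordering of blocks).

Per-block formulas:
  For a 3×3 Jordan block J_3(-3): exp(t · J_3(-3)) = e^(-3t)·(I + t·N + (t^2/2)·N^2), where N is the 3×3 nilpotent shift.

After assembling e^{tJ} and conjugating by P, we get:

e^{tA} =
  [t*exp(-3*t) + exp(-3*t), t*exp(-3*t), -t^2*exp(-3*t)/2 - 5*t*exp(-3*t)]
  [-t*exp(-3*t), -t*exp(-3*t) + exp(-3*t), t^2*exp(-3*t)/2 + 4*t*exp(-3*t)]
  [0, 0, exp(-3*t)]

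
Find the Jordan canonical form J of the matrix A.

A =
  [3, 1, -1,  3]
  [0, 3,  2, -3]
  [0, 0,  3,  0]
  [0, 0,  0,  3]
J_3(3) ⊕ J_1(3)

The characteristic polynomial is
  det(x·I − A) = x^4 - 12*x^3 + 54*x^2 - 108*x + 81 = (x - 3)^4

Eigenvalues and multiplicities (the geometric multiplicity of λ is n − rank(A − λI), which equals the number of Jordan blocks for λ):
  λ = 3: algebraic multiplicity = 4, geometric multiplicity = 2

Determining the block sizes for each eigenvalue:
  λ = 3: with am = 4 and gm = 2, the partition is not yet determined (e.g. several partitions of 4 into 2 parts exist). Let N = A − (3)·I. Computing rank(N^1) = 2, rank(N^2) = 1, rank(N^3) = 0; the number of blocks of size ≥ j is rank(N^{j−1}) − rank(N^j), giving [2, 1, 1]. So we have 1 block(s) of size 3, 1 block(s) of size 1 → block sizes [3, 1]

Assembling the blocks gives a Jordan form
J =
  [3, 1, 0, 0]
  [0, 3, 1, 0]
  [0, 0, 3, 0]
  [0, 0, 0, 3]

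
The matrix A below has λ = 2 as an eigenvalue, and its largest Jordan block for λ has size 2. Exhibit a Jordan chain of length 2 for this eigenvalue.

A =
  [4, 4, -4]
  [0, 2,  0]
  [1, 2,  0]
A Jordan chain for λ = 2 of length 2:
v_1 = (2, 0, 1)ᵀ
v_2 = (1, 0, 0)ᵀ

Let N = A − (2)·I. We want v_2 with N^2 v_2 = 0 but N^1 v_2 ≠ 0; then v_{j-1} := N · v_j for j = 2, …, 2.

Pick v_2 = (1, 0, 0)ᵀ.
Then v_1 = N · v_2 = (2, 0, 1)ᵀ.

Sanity check: (A − (2)·I) v_1 = (0, 0, 0)ᵀ = 0. ✓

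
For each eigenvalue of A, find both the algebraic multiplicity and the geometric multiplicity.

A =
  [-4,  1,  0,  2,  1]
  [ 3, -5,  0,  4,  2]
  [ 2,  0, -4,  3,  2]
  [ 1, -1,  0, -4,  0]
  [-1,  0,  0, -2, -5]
λ = -5: alg = 2, geom = 1; λ = -4: alg = 3, geom = 2

Step 1 — factor the characteristic polynomial to read off the algebraic multiplicities:
  χ_A(x) = (x + 4)^3*(x + 5)^2

Step 2 — compute geometric multiplicities via the rank-nullity identity g(λ) = n − rank(A − λI):
  rank(A − (-5)·I) = 4, so dim ker(A − (-5)·I) = n − 4 = 1
  rank(A − (-4)·I) = 3, so dim ker(A − (-4)·I) = n − 3 = 2

Summary:
  λ = -5: algebraic multiplicity = 2, geometric multiplicity = 1
  λ = -4: algebraic multiplicity = 3, geometric multiplicity = 2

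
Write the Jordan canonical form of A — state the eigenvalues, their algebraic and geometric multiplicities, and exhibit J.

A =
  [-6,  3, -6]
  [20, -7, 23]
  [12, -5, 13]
J_3(0)

The characteristic polynomial is
  det(x·I − A) = x^3

Eigenvalues and multiplicities (the geometric multiplicity of λ is n − rank(A − λI), which equals the number of Jordan blocks for λ):
  λ = 0: algebraic multiplicity = 3, geometric multiplicity = 1

Determining the block sizes for each eigenvalue:
  λ = 0: one block (gm = 1), so the single block has size am = 3 → block sizes [3]

Assembling the blocks gives a Jordan form
J =
  [0, 1, 0]
  [0, 0, 1]
  [0, 0, 0]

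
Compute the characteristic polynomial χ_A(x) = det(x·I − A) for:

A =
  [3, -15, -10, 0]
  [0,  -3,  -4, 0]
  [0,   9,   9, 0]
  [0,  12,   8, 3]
x^4 - 12*x^3 + 54*x^2 - 108*x + 81

Expanding det(x·I − A) (e.g. by cofactor expansion or by noting that A is similar to its Jordan form J, which has the same characteristic polynomial as A) gives
  χ_A(x) = x^4 - 12*x^3 + 54*x^2 - 108*x + 81
which factors as (x - 3)^4. The eigenvalues (with algebraic multiplicities) are λ = 3 with multiplicity 4.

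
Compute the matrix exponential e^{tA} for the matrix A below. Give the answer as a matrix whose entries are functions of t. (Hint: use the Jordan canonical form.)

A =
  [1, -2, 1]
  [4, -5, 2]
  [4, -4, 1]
e^{tA} =
  [2*t*exp(-t) + exp(-t), -2*t*exp(-t), t*exp(-t)]
  [4*t*exp(-t), -4*t*exp(-t) + exp(-t), 2*t*exp(-t)]
  [4*t*exp(-t), -4*t*exp(-t), 2*t*exp(-t) + exp(-t)]

Strategy: write A = P · J · P⁻¹ where J is a Jordan canonical form, so e^{tA} = P · e^{tJ} · P⁻¹, and e^{tJ} can be computed block-by-block.

A has Jordan form
J =
  [-1,  1,  0]
  [ 0, -1,  0]
  [ 0,  0, -1]
(up to reordering of blocks).

Per-block formulas:
  For a 1×1 block at λ = -1: exp(t · [-1]) = [e^(-1t)].
  For a 2×2 Jordan block J_2(-1): exp(t · J_2(-1)) = e^(-1t)·(I + t·N), where N is the 2×2 nilpotent shift.

After assembling e^{tJ} and conjugating by P, we get:

e^{tA} =
  [2*t*exp(-t) + exp(-t), -2*t*exp(-t), t*exp(-t)]
  [4*t*exp(-t), -4*t*exp(-t) + exp(-t), 2*t*exp(-t)]
  [4*t*exp(-t), -4*t*exp(-t), 2*t*exp(-t) + exp(-t)]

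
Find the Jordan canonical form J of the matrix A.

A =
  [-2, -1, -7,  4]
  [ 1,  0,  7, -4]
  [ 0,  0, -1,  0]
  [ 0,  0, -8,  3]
J_2(-1) ⊕ J_1(-1) ⊕ J_1(3)

The characteristic polynomial is
  det(x·I − A) = x^4 - 6*x^2 - 8*x - 3 = (x - 3)*(x + 1)^3

Eigenvalues and multiplicities (the geometric multiplicity of λ is n − rank(A − λI), which equals the number of Jordan blocks for λ):
  λ = -1: algebraic multiplicity = 3, geometric multiplicity = 2
  λ = 3: algebraic multiplicity = 1, geometric multiplicity = 1

Determining the block sizes for each eigenvalue:
  λ = -1: 2 blocks summing to 3 forces exactly one block of size 2 and the rest size 1 → block sizes [2, 1]
  λ = 3: one block (gm = 1), so the single block has size am = 1 → block sizes [1]

Assembling the blocks gives a Jordan form
J =
  [-1,  1,  0, 0]
  [ 0, -1,  0, 0]
  [ 0,  0, -1, 0]
  [ 0,  0,  0, 3]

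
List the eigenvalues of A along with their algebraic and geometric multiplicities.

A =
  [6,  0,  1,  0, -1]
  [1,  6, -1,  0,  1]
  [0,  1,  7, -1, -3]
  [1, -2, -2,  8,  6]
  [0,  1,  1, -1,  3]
λ = 6: alg = 5, geom = 2

Step 1 — factor the characteristic polynomial to read off the algebraic multiplicities:
  χ_A(x) = (x - 6)^5

Step 2 — compute geometric multiplicities via the rank-nullity identity g(λ) = n − rank(A − λI):
  rank(A − (6)·I) = 3, so dim ker(A − (6)·I) = n − 3 = 2

Summary:
  λ = 6: algebraic multiplicity = 5, geometric multiplicity = 2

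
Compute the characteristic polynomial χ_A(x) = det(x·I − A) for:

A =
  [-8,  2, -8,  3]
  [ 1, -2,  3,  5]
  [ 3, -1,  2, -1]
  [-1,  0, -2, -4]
x^4 + 12*x^3 + 54*x^2 + 108*x + 81

Expanding det(x·I − A) (e.g. by cofactor expansion or by noting that A is similar to its Jordan form J, which has the same characteristic polynomial as A) gives
  χ_A(x) = x^4 + 12*x^3 + 54*x^2 + 108*x + 81
which factors as (x + 3)^4. The eigenvalues (with algebraic multiplicities) are λ = -3 with multiplicity 4.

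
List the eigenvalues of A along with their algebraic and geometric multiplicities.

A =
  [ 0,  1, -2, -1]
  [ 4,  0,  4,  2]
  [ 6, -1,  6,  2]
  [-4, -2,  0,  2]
λ = 2: alg = 4, geom = 2

Step 1 — factor the characteristic polynomial to read off the algebraic multiplicities:
  χ_A(x) = (x - 2)^4

Step 2 — compute geometric multiplicities via the rank-nullity identity g(λ) = n − rank(A − λI):
  rank(A − (2)·I) = 2, so dim ker(A − (2)·I) = n − 2 = 2

Summary:
  λ = 2: algebraic multiplicity = 4, geometric multiplicity = 2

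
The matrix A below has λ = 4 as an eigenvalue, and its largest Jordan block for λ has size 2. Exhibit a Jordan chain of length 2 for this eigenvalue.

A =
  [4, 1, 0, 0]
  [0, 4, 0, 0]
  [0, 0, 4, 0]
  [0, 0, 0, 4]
A Jordan chain for λ = 4 of length 2:
v_1 = (1, 0, 0, 0)ᵀ
v_2 = (0, 1, 0, 0)ᵀ

Let N = A − (4)·I. We want v_2 with N^2 v_2 = 0 but N^1 v_2 ≠ 0; then v_{j-1} := N · v_j for j = 2, …, 2.

Pick v_2 = (0, 1, 0, 0)ᵀ.
Then v_1 = N · v_2 = (1, 0, 0, 0)ᵀ.

Sanity check: (A − (4)·I) v_1 = (0, 0, 0, 0)ᵀ = 0. ✓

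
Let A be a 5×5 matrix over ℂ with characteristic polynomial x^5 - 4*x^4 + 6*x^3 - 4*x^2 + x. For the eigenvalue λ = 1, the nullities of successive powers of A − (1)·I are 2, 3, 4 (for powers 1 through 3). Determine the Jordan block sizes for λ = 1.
Block sizes for λ = 1: [3, 1]

From the dimensions of kernels of powers, the number of Jordan blocks of size at least j is d_j − d_{j−1} where d_j = dim ker(N^j) (with d_0 = 0). Computing the differences gives [2, 1, 1].
The number of blocks of size exactly k is (#blocks of size ≥ k) − (#blocks of size ≥ k + 1), so the partition is: 1 block(s) of size 1, 1 block(s) of size 3.
In nonincreasing order the block sizes are [3, 1].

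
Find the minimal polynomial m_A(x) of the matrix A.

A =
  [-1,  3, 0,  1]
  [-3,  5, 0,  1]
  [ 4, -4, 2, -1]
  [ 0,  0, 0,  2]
x^2 - 4*x + 4

The characteristic polynomial is χ_A(x) = (x - 2)^4, so the eigenvalues are known. The minimal polynomial is
  m_A(x) = Π_λ (x − λ)^{k_λ}
where k_λ is the size of the *largest* Jordan block for λ (equivalently, the smallest k with (A − λI)^k v = 0 for every generalised eigenvector v of λ).

  λ = 2: largest Jordan block has size 2, contributing (x − 2)^2

So m_A(x) = (x - 2)^2 = x^2 - 4*x + 4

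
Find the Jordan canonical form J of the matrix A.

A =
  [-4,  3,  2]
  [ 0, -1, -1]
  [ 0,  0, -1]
J_1(-4) ⊕ J_2(-1)

The characteristic polynomial is
  det(x·I − A) = x^3 + 6*x^2 + 9*x + 4 = (x + 1)^2*(x + 4)

Eigenvalues and multiplicities (the geometric multiplicity of λ is n − rank(A − λI), which equals the number of Jordan blocks for λ):
  λ = -4: algebraic multiplicity = 1, geometric multiplicity = 1
  λ = -1: algebraic multiplicity = 2, geometric multiplicity = 1

Determining the block sizes for each eigenvalue:
  λ = -4: one block (gm = 1), so the single block has size am = 1 → block sizes [1]
  λ = -1: one block (gm = 1), so the single block has size am = 2 → block sizes [2]

Assembling the blocks gives a Jordan form
J =
  [-4,  0,  0]
  [ 0, -1,  1]
  [ 0,  0, -1]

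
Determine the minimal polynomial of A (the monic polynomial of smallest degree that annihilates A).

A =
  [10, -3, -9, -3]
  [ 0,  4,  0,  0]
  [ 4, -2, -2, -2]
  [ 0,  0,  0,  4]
x^2 - 8*x + 16

The characteristic polynomial is χ_A(x) = (x - 4)^4, so the eigenvalues are known. The minimal polynomial is
  m_A(x) = Π_λ (x − λ)^{k_λ}
where k_λ is the size of the *largest* Jordan block for λ (equivalently, the smallest k with (A − λI)^k v = 0 for every generalised eigenvector v of λ).

  λ = 4: largest Jordan block has size 2, contributing (x − 4)^2

So m_A(x) = (x - 4)^2 = x^2 - 8*x + 16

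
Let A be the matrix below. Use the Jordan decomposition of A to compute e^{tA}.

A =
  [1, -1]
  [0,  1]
e^{tA} =
  [exp(t), -t*exp(t)]
  [0, exp(t)]

Strategy: write A = P · J · P⁻¹ where J is a Jordan canonical form, so e^{tA} = P · e^{tJ} · P⁻¹, and e^{tJ} can be computed block-by-block.

A has Jordan form
J =
  [1, 1]
  [0, 1]
(up to reordering of blocks).

Per-block formulas:
  For a 2×2 Jordan block J_2(1): exp(t · J_2(1)) = e^(1t)·(I + t·N), where N is the 2×2 nilpotent shift.

After assembling e^{tJ} and conjugating by P, we get:

e^{tA} =
  [exp(t), -t*exp(t)]
  [0, exp(t)]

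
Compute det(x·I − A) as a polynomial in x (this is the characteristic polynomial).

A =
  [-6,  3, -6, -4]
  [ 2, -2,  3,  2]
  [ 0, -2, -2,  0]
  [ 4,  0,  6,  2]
x^4 + 8*x^3 + 24*x^2 + 32*x + 16

Expanding det(x·I − A) (e.g. by cofactor expansion or by noting that A is similar to its Jordan form J, which has the same characteristic polynomial as A) gives
  χ_A(x) = x^4 + 8*x^3 + 24*x^2 + 32*x + 16
which factors as (x + 2)^4. The eigenvalues (with algebraic multiplicities) are λ = -2 with multiplicity 4.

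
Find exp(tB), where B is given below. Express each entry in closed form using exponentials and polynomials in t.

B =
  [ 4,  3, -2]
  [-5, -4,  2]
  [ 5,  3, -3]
e^{tB} =
  [5*t*exp(-t) + exp(-t), 3*t*exp(-t), -2*t*exp(-t)]
  [-5*t*exp(-t), -3*t*exp(-t) + exp(-t), 2*t*exp(-t)]
  [5*t*exp(-t), 3*t*exp(-t), -2*t*exp(-t) + exp(-t)]

Strategy: write B = P · J · P⁻¹ where J is a Jordan canonical form, so e^{tB} = P · e^{tJ} · P⁻¹, and e^{tJ} can be computed block-by-block.

B has Jordan form
J =
  [-1,  1,  0]
  [ 0, -1,  0]
  [ 0,  0, -1]
(up to reordering of blocks).

Per-block formulas:
  For a 2×2 Jordan block J_2(-1): exp(t · J_2(-1)) = e^(-1t)·(I + t·N), where N is the 2×2 nilpotent shift.
  For a 1×1 block at λ = -1: exp(t · [-1]) = [e^(-1t)].

After assembling e^{tJ} and conjugating by P, we get:

e^{tB} =
  [5*t*exp(-t) + exp(-t), 3*t*exp(-t), -2*t*exp(-t)]
  [-5*t*exp(-t), -3*t*exp(-t) + exp(-t), 2*t*exp(-t)]
  [5*t*exp(-t), 3*t*exp(-t), -2*t*exp(-t) + exp(-t)]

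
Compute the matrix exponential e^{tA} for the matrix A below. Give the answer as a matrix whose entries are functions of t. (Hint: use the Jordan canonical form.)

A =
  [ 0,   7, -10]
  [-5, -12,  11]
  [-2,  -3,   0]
e^{tA} =
  [t^2*exp(-4*t)/2 + 4*t*exp(-4*t) + exp(-4*t), t^2*exp(-4*t) + 7*t*exp(-4*t), -3*t^2*exp(-4*t)/2 - 10*t*exp(-4*t)]
  [-t^2*exp(-4*t) - 5*t*exp(-4*t), -2*t^2*exp(-4*t) - 8*t*exp(-4*t) + exp(-4*t), 3*t^2*exp(-4*t) + 11*t*exp(-4*t)]
  [-t^2*exp(-4*t)/2 - 2*t*exp(-4*t), -t^2*exp(-4*t) - 3*t*exp(-4*t), 3*t^2*exp(-4*t)/2 + 4*t*exp(-4*t) + exp(-4*t)]

Strategy: write A = P · J · P⁻¹ where J is a Jordan canonical form, so e^{tA} = P · e^{tJ} · P⁻¹, and e^{tJ} can be computed block-by-block.

A has Jordan form
J =
  [-4,  1,  0]
  [ 0, -4,  1]
  [ 0,  0, -4]
(up to reordering of blocks).

Per-block formulas:
  For a 3×3 Jordan block J_3(-4): exp(t · J_3(-4)) = e^(-4t)·(I + t·N + (t^2/2)·N^2), where N is the 3×3 nilpotent shift.

After assembling e^{tJ} and conjugating by P, we get:

e^{tA} =
  [t^2*exp(-4*t)/2 + 4*t*exp(-4*t) + exp(-4*t), t^2*exp(-4*t) + 7*t*exp(-4*t), -3*t^2*exp(-4*t)/2 - 10*t*exp(-4*t)]
  [-t^2*exp(-4*t) - 5*t*exp(-4*t), -2*t^2*exp(-4*t) - 8*t*exp(-4*t) + exp(-4*t), 3*t^2*exp(-4*t) + 11*t*exp(-4*t)]
  [-t^2*exp(-4*t)/2 - 2*t*exp(-4*t), -t^2*exp(-4*t) - 3*t*exp(-4*t), 3*t^2*exp(-4*t)/2 + 4*t*exp(-4*t) + exp(-4*t)]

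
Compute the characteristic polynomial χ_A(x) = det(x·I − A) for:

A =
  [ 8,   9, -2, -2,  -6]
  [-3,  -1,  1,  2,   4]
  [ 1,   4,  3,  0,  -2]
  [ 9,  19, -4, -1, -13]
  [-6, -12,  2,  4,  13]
x^5 - 22*x^4 + 193*x^3 - 844*x^2 + 1840*x - 1600

Expanding det(x·I − A) (e.g. by cofactor expansion or by noting that A is similar to its Jordan form J, which has the same characteristic polynomial as A) gives
  χ_A(x) = x^5 - 22*x^4 + 193*x^3 - 844*x^2 + 1840*x - 1600
which factors as (x - 5)^2*(x - 4)^3. The eigenvalues (with algebraic multiplicities) are λ = 4 with multiplicity 3, λ = 5 with multiplicity 2.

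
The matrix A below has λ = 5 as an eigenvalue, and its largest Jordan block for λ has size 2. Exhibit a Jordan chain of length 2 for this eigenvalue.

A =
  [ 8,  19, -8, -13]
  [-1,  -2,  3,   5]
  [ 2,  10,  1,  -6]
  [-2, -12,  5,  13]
A Jordan chain for λ = 5 of length 2:
v_1 = (3, -1, 2, -2)ᵀ
v_2 = (1, 0, 0, 0)ᵀ

Let N = A − (5)·I. We want v_2 with N^2 v_2 = 0 but N^1 v_2 ≠ 0; then v_{j-1} := N · v_j for j = 2, …, 2.

Pick v_2 = (1, 0, 0, 0)ᵀ.
Then v_1 = N · v_2 = (3, -1, 2, -2)ᵀ.

Sanity check: (A − (5)·I) v_1 = (0, 0, 0, 0)ᵀ = 0. ✓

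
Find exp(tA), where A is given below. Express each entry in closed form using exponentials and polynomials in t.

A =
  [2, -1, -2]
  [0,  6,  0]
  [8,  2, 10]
e^{tA} =
  [-4*t*exp(6*t) + exp(6*t), -t*exp(6*t), -2*t*exp(6*t)]
  [0, exp(6*t), 0]
  [8*t*exp(6*t), 2*t*exp(6*t), 4*t*exp(6*t) + exp(6*t)]

Strategy: write A = P · J · P⁻¹ where J is a Jordan canonical form, so e^{tA} = P · e^{tJ} · P⁻¹, and e^{tJ} can be computed block-by-block.

A has Jordan form
J =
  [6, 1, 0]
  [0, 6, 0]
  [0, 0, 6]
(up to reordering of blocks).

Per-block formulas:
  For a 1×1 block at λ = 6: exp(t · [6]) = [e^(6t)].
  For a 2×2 Jordan block J_2(6): exp(t · J_2(6)) = e^(6t)·(I + t·N), where N is the 2×2 nilpotent shift.

After assembling e^{tJ} and conjugating by P, we get:

e^{tA} =
  [-4*t*exp(6*t) + exp(6*t), -t*exp(6*t), -2*t*exp(6*t)]
  [0, exp(6*t), 0]
  [8*t*exp(6*t), 2*t*exp(6*t), 4*t*exp(6*t) + exp(6*t)]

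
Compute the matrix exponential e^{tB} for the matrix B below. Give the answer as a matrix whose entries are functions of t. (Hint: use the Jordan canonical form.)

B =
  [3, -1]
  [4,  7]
e^{tB} =
  [-2*t*exp(5*t) + exp(5*t), -t*exp(5*t)]
  [4*t*exp(5*t), 2*t*exp(5*t) + exp(5*t)]

Strategy: write B = P · J · P⁻¹ where J is a Jordan canonical form, so e^{tB} = P · e^{tJ} · P⁻¹, and e^{tJ} can be computed block-by-block.

B has Jordan form
J =
  [5, 1]
  [0, 5]
(up to reordering of blocks).

Per-block formulas:
  For a 2×2 Jordan block J_2(5): exp(t · J_2(5)) = e^(5t)·(I + t·N), where N is the 2×2 nilpotent shift.

After assembling e^{tJ} and conjugating by P, we get:

e^{tB} =
  [-2*t*exp(5*t) + exp(5*t), -t*exp(5*t)]
  [4*t*exp(5*t), 2*t*exp(5*t) + exp(5*t)]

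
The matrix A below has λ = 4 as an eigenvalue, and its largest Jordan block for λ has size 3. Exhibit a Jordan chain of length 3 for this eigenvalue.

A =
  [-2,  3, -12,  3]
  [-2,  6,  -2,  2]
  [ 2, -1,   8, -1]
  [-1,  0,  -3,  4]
A Jordan chain for λ = 4 of length 3:
v_1 = (3, 2, -1, 0)ᵀ
v_2 = (-6, -2, 2, -1)ᵀ
v_3 = (1, 0, 0, 0)ᵀ

Let N = A − (4)·I. We want v_3 with N^3 v_3 = 0 but N^2 v_3 ≠ 0; then v_{j-1} := N · v_j for j = 3, …, 2.

Pick v_3 = (1, 0, 0, 0)ᵀ.
Then v_2 = N · v_3 = (-6, -2, 2, -1)ᵀ.
Then v_1 = N · v_2 = (3, 2, -1, 0)ᵀ.

Sanity check: (A − (4)·I) v_1 = (0, 0, 0, 0)ᵀ = 0. ✓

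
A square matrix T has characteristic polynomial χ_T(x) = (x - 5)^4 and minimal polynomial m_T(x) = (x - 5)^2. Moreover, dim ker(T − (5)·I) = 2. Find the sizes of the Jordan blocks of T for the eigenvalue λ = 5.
Block sizes for λ = 5: [2, 2]

Step 1 — from the characteristic polynomial, algebraic multiplicity of λ = 5 is 4. From dim ker(T − (5)·I) = 2, there are exactly 2 Jordan blocks for λ = 5.
Step 2 — from the minimal polynomial, the factor (x − 5)^2 tells us the largest block for λ = 5 has size 2.
Step 3 — with total size 4, 2 blocks, and largest block 2, the block sizes (in nonincreasing order) are [2, 2].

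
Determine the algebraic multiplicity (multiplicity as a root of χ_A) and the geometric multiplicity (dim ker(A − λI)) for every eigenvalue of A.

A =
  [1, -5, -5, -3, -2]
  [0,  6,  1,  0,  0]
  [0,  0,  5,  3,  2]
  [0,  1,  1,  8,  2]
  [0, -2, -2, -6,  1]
λ = 1: alg = 1, geom = 1; λ = 5: alg = 4, geom = 2

Step 1 — factor the characteristic polynomial to read off the algebraic multiplicities:
  χ_A(x) = (x - 5)^4*(x - 1)

Step 2 — compute geometric multiplicities via the rank-nullity identity g(λ) = n − rank(A − λI):
  rank(A − (1)·I) = 4, so dim ker(A − (1)·I) = n − 4 = 1
  rank(A − (5)·I) = 3, so dim ker(A − (5)·I) = n − 3 = 2

Summary:
  λ = 1: algebraic multiplicity = 1, geometric multiplicity = 1
  λ = 5: algebraic multiplicity = 4, geometric multiplicity = 2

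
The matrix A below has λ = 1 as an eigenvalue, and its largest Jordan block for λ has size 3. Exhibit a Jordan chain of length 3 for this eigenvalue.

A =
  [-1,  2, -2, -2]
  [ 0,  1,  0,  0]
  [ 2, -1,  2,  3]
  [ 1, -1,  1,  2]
A Jordan chain for λ = 1 of length 3:
v_1 = (-2, 0, 1, 1)ᵀ
v_2 = (-2, 0, 2, 1)ᵀ
v_3 = (1, 0, 0, 0)ᵀ

Let N = A − (1)·I. We want v_3 with N^3 v_3 = 0 but N^2 v_3 ≠ 0; then v_{j-1} := N · v_j for j = 3, …, 2.

Pick v_3 = (1, 0, 0, 0)ᵀ.
Then v_2 = N · v_3 = (-2, 0, 2, 1)ᵀ.
Then v_1 = N · v_2 = (-2, 0, 1, 1)ᵀ.

Sanity check: (A − (1)·I) v_1 = (0, 0, 0, 0)ᵀ = 0. ✓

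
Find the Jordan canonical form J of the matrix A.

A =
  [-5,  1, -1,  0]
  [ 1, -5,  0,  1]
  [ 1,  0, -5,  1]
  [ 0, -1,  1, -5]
J_2(-5) ⊕ J_2(-5)

The characteristic polynomial is
  det(x·I − A) = x^4 + 20*x^3 + 150*x^2 + 500*x + 625 = (x + 5)^4

Eigenvalues and multiplicities (the geometric multiplicity of λ is n − rank(A − λI), which equals the number of Jordan blocks for λ):
  λ = -5: algebraic multiplicity = 4, geometric multiplicity = 2

Determining the block sizes for each eigenvalue:
  λ = -5: with am = 4 and gm = 2, the partition is not yet determined (e.g. several partitions of 4 into 2 parts exist). Let N = A − (-5)·I. Computing rank(N^1) = 2, rank(N^2) = 0; the number of blocks of size ≥ j is rank(N^{j−1}) − rank(N^j), giving [2, 2]. So we have 2 block(s) of size 2 → block sizes [2, 2]

Assembling the blocks gives a Jordan form
J =
  [-5,  1,  0,  0]
  [ 0, -5,  0,  0]
  [ 0,  0, -5,  1]
  [ 0,  0,  0, -5]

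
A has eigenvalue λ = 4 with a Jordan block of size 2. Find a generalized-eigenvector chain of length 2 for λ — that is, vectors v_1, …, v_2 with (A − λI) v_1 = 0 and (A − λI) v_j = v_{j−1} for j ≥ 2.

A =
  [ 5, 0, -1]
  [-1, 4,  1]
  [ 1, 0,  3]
A Jordan chain for λ = 4 of length 2:
v_1 = (1, -1, 1)ᵀ
v_2 = (1, 0, 0)ᵀ

Let N = A − (4)·I. We want v_2 with N^2 v_2 = 0 but N^1 v_2 ≠ 0; then v_{j-1} := N · v_j for j = 2, …, 2.

Pick v_2 = (1, 0, 0)ᵀ.
Then v_1 = N · v_2 = (1, -1, 1)ᵀ.

Sanity check: (A − (4)·I) v_1 = (0, 0, 0)ᵀ = 0. ✓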